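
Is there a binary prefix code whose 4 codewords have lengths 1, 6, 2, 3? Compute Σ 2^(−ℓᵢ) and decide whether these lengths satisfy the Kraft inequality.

With common denominator 2^6 = 64: Σ 2^(−ℓᵢ) = 32/64 + 1/64 + 16/64 + 8/64 = 57/64 = 0.890625.
Kraft's inequality requires Σ ≤ 1; here Σ = 0.890625 ≤ 1, so such a prefix code exists.

0.890625; yes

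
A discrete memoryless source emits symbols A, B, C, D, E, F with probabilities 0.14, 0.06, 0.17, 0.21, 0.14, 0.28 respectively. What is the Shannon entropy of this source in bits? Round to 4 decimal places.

2.4594 bits

H = −Σ pᵢ log₂ pᵢ.
−0.14·log₂(0.14) = 0.3971
−0.06·log₂(0.06) = 0.2435
−0.17·log₂(0.17) = 0.4346
−0.21·log₂(0.21) = 0.4728
−0.14·log₂(0.14) = 0.3971
−0.28·log₂(0.28) = 0.5142
Sum ≈ 2.4594 → 2.4594 bits.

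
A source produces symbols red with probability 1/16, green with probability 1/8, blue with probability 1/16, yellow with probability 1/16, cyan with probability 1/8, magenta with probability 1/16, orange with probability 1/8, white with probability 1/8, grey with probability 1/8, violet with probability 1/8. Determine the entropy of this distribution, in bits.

Each probability is a power of 1/2, so log₂(1/p) is an integer.
H = Σ p·log₂(1/p) = 1/16·4 + 1/8·3 + 1/16·4 + 1/16·4 + 1/8·3 + 1/16·4 + 1/8·3 + 1/8·3 + 1/8·3 + 1/8·3 = 3.25 bits.

3.25 bits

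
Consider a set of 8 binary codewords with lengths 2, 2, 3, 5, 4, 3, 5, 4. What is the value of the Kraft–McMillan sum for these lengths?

With common denominator 2^5 = 32: Σ 2^(−ℓᵢ) = 8/32 + 8/32 + 4/32 + 1/32 + 2/32 + 4/32 + 1/32 + 2/32 = 30/32 = 0.9375.

0.9375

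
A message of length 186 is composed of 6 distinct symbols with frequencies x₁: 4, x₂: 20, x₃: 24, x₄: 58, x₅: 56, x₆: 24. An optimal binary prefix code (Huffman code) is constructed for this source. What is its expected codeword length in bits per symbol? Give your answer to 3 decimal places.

Probabilities are the counts divided by 186.
Repeatedly combine the two least-probable nodes; the expected code length is the sum of the merged weights.
merge 2/93 + 10/93 → 4/31
merge 4/31 + 4/31 → 8/31
merge 4/31 + 8/31 → 12/31
merge 28/93 + 29/93 → 19/31
merge 12/31 + 19/31 → 1
L = 4/31 + 8/31 + 12/31 + 19/31 + 1 = 74/31 ≈ 2.387 bits/symbol.

2.387 bits/symbol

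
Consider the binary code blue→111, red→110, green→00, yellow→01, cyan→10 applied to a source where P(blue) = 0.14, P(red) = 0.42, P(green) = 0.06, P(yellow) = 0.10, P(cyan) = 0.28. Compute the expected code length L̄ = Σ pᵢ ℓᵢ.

L̄ = Σ pᵢ·ℓᵢ = 0.14·3 + 0.42·3 + 0.06·2 + 0.10·2 + 0.28·2 = 2.56 bits/symbol.

2.56 bits/symbol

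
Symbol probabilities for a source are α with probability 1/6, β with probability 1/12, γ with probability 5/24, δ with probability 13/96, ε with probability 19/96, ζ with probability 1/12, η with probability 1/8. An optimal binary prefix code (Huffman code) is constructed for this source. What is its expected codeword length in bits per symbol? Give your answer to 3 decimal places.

2.760 bits/symbol

Repeatedly combine the two least-probable nodes; the expected code length is the sum of the merged weights.
merge 1/12 + 1/12 → 1/6
merge 1/8 + 13/96 → 25/96
merge 1/6 + 1/6 → 1/3
merge 19/96 + 5/24 → 13/32
merge 25/96 + 1/3 → 19/32
merge 13/32 + 19/32 → 1
L = 1/6 + 25/96 + 1/3 + 13/32 + 19/32 + 1 = 265/96 ≈ 2.760 bits/symbol.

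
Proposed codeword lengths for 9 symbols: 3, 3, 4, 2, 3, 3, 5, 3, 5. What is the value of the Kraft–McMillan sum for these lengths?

With common denominator 2^5 = 32: Σ 2^(−ℓᵢ) = 4/32 + 4/32 + 2/32 + 8/32 + 4/32 + 4/32 + 1/32 + 4/32 + 1/32 = 32/32 = 1.

1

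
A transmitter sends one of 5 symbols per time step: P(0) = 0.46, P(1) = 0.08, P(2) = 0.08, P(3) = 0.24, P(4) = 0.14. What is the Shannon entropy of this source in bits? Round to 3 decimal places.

H = −Σ pᵢ log₂ pᵢ.
−0.46·log₂(0.46) = 0.5153
−0.08·log₂(0.08) = 0.2915
−0.08·log₂(0.08) = 0.2915
−0.24·log₂(0.24) = 0.4941
−0.14·log₂(0.14) = 0.3971
Sum ≈ 1.9896 → 1.990 bits.

1.990 bits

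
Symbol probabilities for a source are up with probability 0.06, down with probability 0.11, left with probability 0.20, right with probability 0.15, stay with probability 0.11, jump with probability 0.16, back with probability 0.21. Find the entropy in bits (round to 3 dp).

2.715 bits

H = −Σ pᵢ log₂ pᵢ.
−0.06·log₂(0.06) = 0.2435
−0.11·log₂(0.11) = 0.3503
−0.20·log₂(0.20) = 0.4644
−0.15·log₂(0.15) = 0.4105
−0.11·log₂(0.11) = 0.3503
−0.16·log₂(0.16) = 0.4230
−0.21·log₂(0.21) = 0.4728
Sum ≈ 2.7149 → 2.715 bits.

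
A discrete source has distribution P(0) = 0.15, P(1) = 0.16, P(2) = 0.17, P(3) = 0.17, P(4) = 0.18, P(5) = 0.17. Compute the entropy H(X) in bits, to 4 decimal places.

2.5826 bits

H = −Σ pᵢ log₂ pᵢ.
−0.15·log₂(0.15) = 0.4105
−0.16·log₂(0.16) = 0.4230
−0.17·log₂(0.17) = 0.4346
−0.17·log₂(0.17) = 0.4346
−0.18·log₂(0.18) = 0.4453
−0.17·log₂(0.17) = 0.4346
Sum ≈ 2.5826 → 2.5826 bits.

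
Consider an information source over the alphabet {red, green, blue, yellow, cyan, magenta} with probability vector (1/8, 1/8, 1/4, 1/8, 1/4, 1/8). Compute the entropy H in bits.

2.5 bits

Each probability is a power of 1/2, so log₂(1/p) is an integer.
H = Σ p·log₂(1/p) = 1/8·3 + 1/8·3 + 1/4·2 + 1/8·3 + 1/4·2 + 1/8·3 = 2.5 bits.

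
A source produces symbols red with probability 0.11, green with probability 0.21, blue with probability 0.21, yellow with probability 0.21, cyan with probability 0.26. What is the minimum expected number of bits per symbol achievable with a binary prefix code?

2.32 bits/symbol

Repeatedly combine the two least-probable nodes; the expected code length is the sum of the merged weights.
merge 11/100 + 21/100 → 8/25
merge 21/100 + 21/100 → 21/50
merge 13/50 + 8/25 → 29/50
merge 21/50 + 29/50 → 1
L = 8/25 + 21/50 + 29/50 + 1 = 58/25 = 2.32 bits/symbol.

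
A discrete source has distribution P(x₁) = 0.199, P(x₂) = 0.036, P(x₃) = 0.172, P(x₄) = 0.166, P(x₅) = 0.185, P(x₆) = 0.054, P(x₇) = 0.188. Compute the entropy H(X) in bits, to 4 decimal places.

H = −Σ pᵢ log₂ pᵢ.
−0.199·log₂(0.199) = 0.4635
−0.036·log₂(0.036) = 0.1727
−0.172·log₂(0.172) = 0.4368
−0.166·log₂(0.166) = 0.4301
−0.185·log₂(0.185) = 0.4504
−0.054·log₂(0.054) = 0.2274
−0.188·log₂(0.188) = 0.4533
Sum ≈ 2.6341 → 2.6341 bits.

2.6341 bits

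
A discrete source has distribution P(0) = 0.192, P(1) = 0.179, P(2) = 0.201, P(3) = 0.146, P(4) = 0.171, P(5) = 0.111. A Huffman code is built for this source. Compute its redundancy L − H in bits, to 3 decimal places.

0.047 bits

Entropy H = −Σ p log₂ p ≈ 2.5597 bits.
Huffman merges: 111/1000+73/500→257/1000; 171/1000+179/1000→7/20; 24/125+201/1000→393/1000; 257/1000+7/20→607/1000; 393/1000+607/1000→1. L = 2607/1000 ≈ 2.6070.
L − H = 2.6070 − 2.5597 = 0.047 bits.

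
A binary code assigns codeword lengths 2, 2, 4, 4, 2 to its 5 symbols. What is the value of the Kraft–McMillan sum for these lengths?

With common denominator 2^4 = 16: Σ 2^(−ℓᵢ) = 4/16 + 4/16 + 1/16 + 1/16 + 4/16 = 14/16 = 0.875.

0.875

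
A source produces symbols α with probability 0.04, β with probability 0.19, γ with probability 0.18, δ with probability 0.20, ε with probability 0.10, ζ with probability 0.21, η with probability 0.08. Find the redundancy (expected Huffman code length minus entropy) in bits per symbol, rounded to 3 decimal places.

Entropy H = −Σ p log₂ p ≈ 2.6472 bits.
Huffman merges: 1/25+2/25→3/25; 1/10+3/25→11/50; 9/50+19/100→37/100; 1/5+21/100→41/100; 11/50+37/100→59/100; 41/100+59/100→1. L = 271/100 ≈ 2.7100.
L − H = 2.7100 − 2.6472 = 0.063 bits.

0.063 bits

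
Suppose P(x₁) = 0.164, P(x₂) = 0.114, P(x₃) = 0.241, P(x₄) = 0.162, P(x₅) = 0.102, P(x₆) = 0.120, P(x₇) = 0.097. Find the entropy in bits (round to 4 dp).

H = −Σ pᵢ log₂ pᵢ.
−0.164·log₂(0.164) = 0.4278
−0.114·log₂(0.114) = 0.3571
−0.241·log₂(0.241) = 0.4947
−0.162·log₂(0.162) = 0.4254
−0.102·log₂(0.102) = 0.3359
−0.120·log₂(0.120) = 0.3671
−0.097·log₂(0.097) = 0.3265
Sum ≈ 2.7345 → 2.7345 bits.

2.7345 bits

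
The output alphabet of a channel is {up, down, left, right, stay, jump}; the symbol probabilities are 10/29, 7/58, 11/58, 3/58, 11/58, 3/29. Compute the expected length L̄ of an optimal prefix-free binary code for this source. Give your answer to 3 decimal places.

Repeatedly combine the two least-probable nodes; the expected code length is the sum of the merged weights.
merge 3/58 + 3/29 → 9/58
merge 7/58 + 9/58 → 8/29
merge 11/58 + 11/58 → 11/29
merge 8/29 + 10/29 → 18/29
merge 11/29 + 18/29 → 1
L = 9/58 + 8/29 + 11/29 + 18/29 + 1 = 141/58 ≈ 2.431 bits/symbol.

2.431 bits/symbol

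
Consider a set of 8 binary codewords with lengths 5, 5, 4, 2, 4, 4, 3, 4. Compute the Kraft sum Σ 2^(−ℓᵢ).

0.6875

With common denominator 2^5 = 32: Σ 2^(−ℓᵢ) = 1/32 + 1/32 + 2/32 + 8/32 + 2/32 + 2/32 + 4/32 + 2/32 = 22/32 = 0.6875.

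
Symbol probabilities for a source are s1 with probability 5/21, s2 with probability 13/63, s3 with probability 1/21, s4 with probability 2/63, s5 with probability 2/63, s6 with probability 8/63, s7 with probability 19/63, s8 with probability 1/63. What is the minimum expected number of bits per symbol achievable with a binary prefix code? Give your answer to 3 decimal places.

Repeatedly combine the two least-probable nodes; the expected code length is the sum of the merged weights.
merge 1/63 + 2/63 → 1/21
merge 2/63 + 1/21 → 5/63
merge 1/21 + 5/63 → 8/63
merge 8/63 + 8/63 → 16/63
merge 13/63 + 5/21 → 4/9
merge 16/63 + 19/63 → 5/9
merge 4/9 + 5/9 → 1
L = 1/21 + 5/63 + 8/63 + 16/63 + 4/9 + 5/9 + 1 = 158/63 ≈ 2.508 bits/symbol.

2.508 bits/symbol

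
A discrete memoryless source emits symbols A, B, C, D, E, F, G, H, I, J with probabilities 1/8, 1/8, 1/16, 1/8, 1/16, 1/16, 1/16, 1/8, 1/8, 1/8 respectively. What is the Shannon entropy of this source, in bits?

3.25 bits

Each probability is a power of 1/2, so log₂(1/p) is an integer.
H = Σ p·log₂(1/p) = 1/8·3 + 1/8·3 + 1/16·4 + 1/8·3 + 1/16·4 + 1/16·4 + 1/16·4 + 1/8·3 + 1/8·3 + 1/8·3 = 3.25 bits.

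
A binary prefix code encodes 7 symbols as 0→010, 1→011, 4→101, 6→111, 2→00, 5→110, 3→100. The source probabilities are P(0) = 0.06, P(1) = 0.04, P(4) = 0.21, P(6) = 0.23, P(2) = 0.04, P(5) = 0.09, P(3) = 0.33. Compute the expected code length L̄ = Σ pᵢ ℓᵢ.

L̄ = Σ pᵢ·ℓᵢ = 0.06·3 + 0.04·3 + 0.21·3 + 0.23·3 + 0.04·2 + 0.09·3 + 0.33·3 = 2.96 bits/symbol.

2.96 bits/symbol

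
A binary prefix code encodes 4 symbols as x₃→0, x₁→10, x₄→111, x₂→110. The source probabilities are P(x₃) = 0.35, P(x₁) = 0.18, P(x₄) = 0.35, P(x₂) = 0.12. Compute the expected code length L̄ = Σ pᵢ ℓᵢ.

L̄ = Σ pᵢ·ℓᵢ = 0.35·1 + 0.18·2 + 0.35·3 + 0.12·3 = 2.12 bits/symbol.

2.12 bits/symbol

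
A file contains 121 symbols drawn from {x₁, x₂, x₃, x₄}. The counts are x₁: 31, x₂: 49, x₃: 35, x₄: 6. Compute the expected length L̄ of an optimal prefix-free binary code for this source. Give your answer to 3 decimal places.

Probabilities are the counts divided by 121.
Repeatedly combine the two least-probable nodes; the expected code length is the sum of the merged weights.
merge 6/121 + 31/121 → 37/121
merge 35/121 + 37/121 → 72/121
merge 49/121 + 72/121 → 1
L = 37/121 + 72/121 + 1 = 230/121 ≈ 1.901 bits/symbol.

1.901 bits/symbol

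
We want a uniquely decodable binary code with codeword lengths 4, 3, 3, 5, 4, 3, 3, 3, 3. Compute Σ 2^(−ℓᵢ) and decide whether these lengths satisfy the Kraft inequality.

0.90625; yes

With common denominator 2^5 = 32: Σ 2^(−ℓᵢ) = 2/32 + 4/32 + 4/32 + 1/32 + 2/32 + 4/32 + 4/32 + 4/32 + 4/32 = 29/32 = 0.90625.
Kraft's inequality requires Σ ≤ 1; here Σ = 0.90625 ≤ 1, so such a prefix code exists.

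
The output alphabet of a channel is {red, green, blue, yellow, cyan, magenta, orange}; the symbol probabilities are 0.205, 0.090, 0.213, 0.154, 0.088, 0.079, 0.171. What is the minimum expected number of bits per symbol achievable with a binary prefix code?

2.749 bits/symbol

Repeatedly combine the two least-probable nodes; the expected code length is the sum of the merged weights.
merge 79/1000 + 11/125 → 167/1000
merge 9/100 + 77/500 → 61/250
merge 167/1000 + 171/1000 → 169/500
merge 41/200 + 213/1000 → 209/500
merge 61/250 + 169/500 → 291/500
merge 209/500 + 291/500 → 1
L = 167/1000 + 61/250 + 169/500 + 209/500 + 291/500 + 1 = 2749/1000 = 2.749 bits/symbol.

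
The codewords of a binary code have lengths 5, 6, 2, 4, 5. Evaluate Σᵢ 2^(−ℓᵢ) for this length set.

0.390625

With common denominator 2^6 = 64: Σ 2^(−ℓᵢ) = 2/64 + 1/64 + 16/64 + 4/64 + 2/64 = 25/64 = 0.390625.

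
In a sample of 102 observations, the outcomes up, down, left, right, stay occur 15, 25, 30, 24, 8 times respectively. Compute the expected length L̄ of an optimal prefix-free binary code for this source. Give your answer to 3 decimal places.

Probabilities are the counts divided by 102.
Repeatedly combine the two least-probable nodes; the expected code length is the sum of the merged weights.
merge 4/51 + 5/34 → 23/102
merge 23/102 + 4/17 → 47/102
merge 25/102 + 5/17 → 55/102
merge 47/102 + 55/102 → 1
L = 23/102 + 47/102 + 55/102 + 1 = 227/102 ≈ 2.225 bits/symbol.

2.225 bits/symbol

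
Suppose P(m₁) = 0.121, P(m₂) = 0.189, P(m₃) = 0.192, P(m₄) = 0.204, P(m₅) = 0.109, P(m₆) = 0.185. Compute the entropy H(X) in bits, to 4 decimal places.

H = −Σ pᵢ log₂ pᵢ.
−0.121·log₂(0.121) = 0.3687
−0.189·log₂(0.189) = 0.4543
−0.192·log₂(0.192) = 0.4571
−0.204·log₂(0.204) = 0.4678
−0.109·log₂(0.109) = 0.3485
−0.185·log₂(0.185) = 0.4504
Sum ≈ 2.5468 → 2.5468 bits.

2.5468 bits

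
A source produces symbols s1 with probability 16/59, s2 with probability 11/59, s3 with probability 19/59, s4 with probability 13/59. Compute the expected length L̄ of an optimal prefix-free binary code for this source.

Repeatedly combine the two least-probable nodes; the expected code length is the sum of the merged weights.
merge 11/59 + 13/59 → 24/59
merge 16/59 + 19/59 → 35/59
merge 24/59 + 35/59 → 1
L = 24/59 + 35/59 + 1 = 2 bits/symbol.

2 bits/symbol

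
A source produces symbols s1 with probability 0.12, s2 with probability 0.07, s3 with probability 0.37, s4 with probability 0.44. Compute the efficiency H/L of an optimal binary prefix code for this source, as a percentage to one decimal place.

96.4%

Entropy H = −Σ p log₂ p ≈ 1.6875 bits.
Huffman merges: 7/100+3/25→19/100; 19/100+37/100→14/25; 11/25+14/25→1. L = 7/4 ≈ 1.7500.
Efficiency = H/L = 1.6875/1.7500 = 96.4%.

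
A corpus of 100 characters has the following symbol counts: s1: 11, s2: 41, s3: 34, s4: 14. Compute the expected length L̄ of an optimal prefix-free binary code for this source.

Probabilities are the counts divided by 100.
Repeatedly combine the two least-probable nodes; the expected code length is the sum of the merged weights.
merge 11/100 + 7/50 → 1/4
merge 1/4 + 17/50 → 59/100
merge 41/100 + 59/100 → 1
L = 1/4 + 59/100 + 1 = 46/25 = 1.84 bits/symbol.

1.84 bits/symbol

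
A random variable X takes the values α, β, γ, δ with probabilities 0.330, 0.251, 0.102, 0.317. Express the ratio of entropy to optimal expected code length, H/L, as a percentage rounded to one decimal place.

Entropy H = −Σ p log₂ p ≈ 1.8897 bits.
Huffman merges: 51/500+251/1000→353/1000; 317/1000+33/100→647/1000; 353/1000+647/1000→1. L = 2 ≈ 2.0000.
Efficiency = H/L = 1.8897/2.0000 = 94.5%.

94.5%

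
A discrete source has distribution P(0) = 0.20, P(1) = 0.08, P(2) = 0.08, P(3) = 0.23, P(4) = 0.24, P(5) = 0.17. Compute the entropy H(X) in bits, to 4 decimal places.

2.4638 bits

H = −Σ pᵢ log₂ pᵢ.
−0.20·log₂(0.20) = 0.4644
−0.08·log₂(0.08) = 0.2915
−0.08·log₂(0.08) = 0.2915
−0.23·log₂(0.23) = 0.4877
−0.24·log₂(0.24) = 0.4941
−0.17·log₂(0.17) = 0.4346
Sum ≈ 2.4638 → 2.4638 bits.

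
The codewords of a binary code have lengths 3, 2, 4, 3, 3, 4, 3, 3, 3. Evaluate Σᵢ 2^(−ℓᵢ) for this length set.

With common denominator 2^4 = 16: Σ 2^(−ℓᵢ) = 2/16 + 4/16 + 1/16 + 2/16 + 2/16 + 1/16 + 2/16 + 2/16 + 2/16 = 18/16 = 1.125.

1.125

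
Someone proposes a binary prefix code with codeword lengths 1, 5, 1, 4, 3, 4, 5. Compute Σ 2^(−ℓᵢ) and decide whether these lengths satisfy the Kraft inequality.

With common denominator 2^5 = 32: Σ 2^(−ℓᵢ) = 16/32 + 1/32 + 16/32 + 2/32 + 4/32 + 2/32 + 1/32 = 42/32 = 1.3125.
Kraft's inequality requires Σ ≤ 1; here Σ = 1.3125 > 1, so no such prefix code exists.

1.3125; no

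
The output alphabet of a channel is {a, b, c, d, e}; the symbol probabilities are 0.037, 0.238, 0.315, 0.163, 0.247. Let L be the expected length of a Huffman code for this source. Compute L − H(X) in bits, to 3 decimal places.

0.081 bits

Entropy H = −Σ p log₂ p ≈ 2.1187 bits.
Huffman merges: 37/1000+163/1000→1/5; 1/5+119/500→219/500; 247/1000+63/200→281/500; 219/500+281/500→1. L = 11/5 ≈ 2.2000.
L − H = 2.2000 − 2.1187 = 0.081 bits.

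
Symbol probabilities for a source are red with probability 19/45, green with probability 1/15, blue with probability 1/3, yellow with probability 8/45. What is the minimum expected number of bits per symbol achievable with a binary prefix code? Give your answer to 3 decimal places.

1.822 bits/symbol

Repeatedly combine the two least-probable nodes; the expected code length is the sum of the merged weights.
merge 1/15 + 8/45 → 11/45
merge 11/45 + 1/3 → 26/45
merge 19/45 + 26/45 → 1
L = 11/45 + 26/45 + 1 = 82/45 ≈ 1.822 bits/symbol.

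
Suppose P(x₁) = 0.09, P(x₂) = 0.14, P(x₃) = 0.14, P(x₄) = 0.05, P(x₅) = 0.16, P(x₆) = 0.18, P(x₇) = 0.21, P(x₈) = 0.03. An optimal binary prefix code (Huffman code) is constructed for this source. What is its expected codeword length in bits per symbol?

Repeatedly combine the two least-probable nodes; the expected code length is the sum of the merged weights.
merge 3/100 + 1/20 → 2/25
merge 2/25 + 9/100 → 17/100
merge 7/50 + 7/50 → 7/25
merge 4/25 + 17/100 → 33/100
merge 9/50 + 21/100 → 39/100
merge 7/25 + 33/100 → 61/100
merge 39/100 + 61/100 → 1
L = 2/25 + 17/100 + 7/25 + 33/100 + 39/100 + 61/100 + 1 = 143/50 = 2.86 bits/symbol.

2.86 bits/symbol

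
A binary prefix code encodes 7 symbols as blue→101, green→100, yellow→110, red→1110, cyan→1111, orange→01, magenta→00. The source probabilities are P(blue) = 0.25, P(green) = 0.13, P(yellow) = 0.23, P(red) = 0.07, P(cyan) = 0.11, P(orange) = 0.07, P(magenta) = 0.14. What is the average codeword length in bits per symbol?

2.97 bits/symbol

L̄ = Σ pᵢ·ℓᵢ = 0.25·3 + 0.13·3 + 0.23·3 + 0.07·4 + 0.11·4 + 0.07·2 + 0.14·2 = 2.97 bits/symbol.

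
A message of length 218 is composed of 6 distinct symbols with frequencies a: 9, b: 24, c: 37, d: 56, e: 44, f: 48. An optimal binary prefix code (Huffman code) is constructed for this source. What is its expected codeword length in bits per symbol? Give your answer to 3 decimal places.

2.472 bits/symbol

Probabilities are the counts divided by 218.
Repeatedly combine the two least-probable nodes; the expected code length is the sum of the merged weights.
merge 9/218 + 12/109 → 33/218
merge 33/218 + 37/218 → 35/109
merge 22/109 + 24/109 → 46/109
merge 28/109 + 35/109 → 63/109
merge 46/109 + 63/109 → 1
L = 33/218 + 35/109 + 46/109 + 63/109 + 1 = 539/218 ≈ 2.472 bits/symbol.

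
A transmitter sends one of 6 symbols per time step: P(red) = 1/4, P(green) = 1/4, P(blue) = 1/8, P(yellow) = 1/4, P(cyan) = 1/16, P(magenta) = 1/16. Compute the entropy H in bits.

2.375 bits

Each probability is a power of 1/2, so log₂(1/p) is an integer.
H = Σ p·log₂(1/p) = 1/4·2 + 1/4·2 + 1/8·3 + 1/4·2 + 1/16·4 + 1/16·4 = 2.375 bits.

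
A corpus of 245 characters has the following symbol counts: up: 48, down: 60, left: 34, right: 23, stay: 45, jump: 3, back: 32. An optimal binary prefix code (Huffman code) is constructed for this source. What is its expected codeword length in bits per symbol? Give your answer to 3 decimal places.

2.665 bits/symbol

Probabilities are the counts divided by 245.
Repeatedly combine the two least-probable nodes; the expected code length is the sum of the merged weights.
merge 3/245 + 23/245 → 26/245
merge 26/245 + 32/245 → 58/245
merge 34/245 + 9/49 → 79/245
merge 48/245 + 58/245 → 106/245
merge 12/49 + 79/245 → 139/245
merge 106/245 + 139/245 → 1
L = 26/245 + 58/245 + 79/245 + 106/245 + 139/245 + 1 = 653/245 ≈ 2.665 bits/symbol.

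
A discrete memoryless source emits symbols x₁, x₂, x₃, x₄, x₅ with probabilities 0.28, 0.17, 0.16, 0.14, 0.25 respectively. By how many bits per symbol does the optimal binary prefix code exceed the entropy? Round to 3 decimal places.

Entropy H = −Σ p log₂ p ≈ 2.2689 bits.
Huffman merges: 7/50+4/25→3/10; 17/100+1/4→21/50; 7/25+3/10→29/50; 21/50+29/50→1. L = 23/10 ≈ 2.3000.
L − H = 2.3000 − 2.2689 = 0.031 bits.

0.031 bits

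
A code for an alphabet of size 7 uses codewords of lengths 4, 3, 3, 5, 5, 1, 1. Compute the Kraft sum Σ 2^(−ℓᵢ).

With common denominator 2^5 = 32: Σ 2^(−ℓᵢ) = 2/32 + 4/32 + 4/32 + 1/32 + 1/32 + 16/32 + 16/32 = 44/32 = 1.375.

1.375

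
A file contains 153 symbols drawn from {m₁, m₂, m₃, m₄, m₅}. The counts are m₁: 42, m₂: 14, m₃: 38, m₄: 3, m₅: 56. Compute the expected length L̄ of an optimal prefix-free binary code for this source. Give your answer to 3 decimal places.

2.105 bits/symbol

Probabilities are the counts divided by 153.
Repeatedly combine the two least-probable nodes; the expected code length is the sum of the merged weights.
merge 1/51 + 14/153 → 1/9
merge 1/9 + 38/153 → 55/153
merge 14/51 + 55/153 → 97/153
merge 56/153 + 97/153 → 1
L = 1/9 + 55/153 + 97/153 + 1 = 322/153 ≈ 2.105 bits/symbol.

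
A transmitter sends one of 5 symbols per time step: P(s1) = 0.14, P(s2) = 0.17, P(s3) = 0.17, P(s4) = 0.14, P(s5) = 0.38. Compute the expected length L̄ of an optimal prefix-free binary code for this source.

2.24 bits/symbol

Repeatedly combine the two least-probable nodes; the expected code length is the sum of the merged weights.
merge 7/50 + 7/50 → 7/25
merge 17/100 + 17/100 → 17/50
merge 7/25 + 17/50 → 31/50
merge 19/50 + 31/50 → 1
L = 7/25 + 17/50 + 31/50 + 1 = 56/25 = 2.24 bits/symbol.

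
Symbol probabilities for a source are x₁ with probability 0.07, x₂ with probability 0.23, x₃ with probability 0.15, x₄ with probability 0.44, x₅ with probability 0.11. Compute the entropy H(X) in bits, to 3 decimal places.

2.038 bits

H = −Σ pᵢ log₂ pᵢ.
−0.07·log₂(0.07) = 0.2686
−0.23·log₂(0.23) = 0.4877
−0.15·log₂(0.15) = 0.4105
−0.44·log₂(0.44) = 0.5211
−0.11·log₂(0.11) = 0.3503
Sum ≈ 2.0382 → 2.038 bits.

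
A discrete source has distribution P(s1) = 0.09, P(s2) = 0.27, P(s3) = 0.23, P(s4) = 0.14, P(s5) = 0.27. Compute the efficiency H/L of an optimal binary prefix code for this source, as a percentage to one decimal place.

Entropy H = −Σ p log₂ p ≈ 2.2175 bits.
Huffman merges: 9/100+7/50→23/100; 23/100+23/100→23/50; 27/100+27/100→27/50; 23/50+27/50→1. L = 223/100 ≈ 2.2300.
Efficiency = H/L = 2.2175/2.2300 = 99.4%.

99.4%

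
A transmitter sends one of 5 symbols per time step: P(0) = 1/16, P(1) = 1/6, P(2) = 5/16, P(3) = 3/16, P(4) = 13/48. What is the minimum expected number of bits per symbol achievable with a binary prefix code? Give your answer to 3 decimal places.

2.229 bits/symbol

Repeatedly combine the two least-probable nodes; the expected code length is the sum of the merged weights.
merge 1/16 + 1/6 → 11/48
merge 3/16 + 11/48 → 5/12
merge 13/48 + 5/16 → 7/12
merge 5/12 + 7/12 → 1
L = 11/48 + 5/12 + 7/12 + 1 = 107/48 ≈ 2.229 bits/symbol.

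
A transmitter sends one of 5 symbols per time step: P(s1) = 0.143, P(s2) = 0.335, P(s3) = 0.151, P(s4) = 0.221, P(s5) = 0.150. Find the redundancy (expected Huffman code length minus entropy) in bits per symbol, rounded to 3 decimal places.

Entropy H = −Σ p log₂ p ≈ 2.2335 bits.
Huffman merges: 143/1000+3/20→293/1000; 151/1000+221/1000→93/250; 293/1000+67/200→157/250; 93/250+157/250→1. L = 2293/1000 ≈ 2.2930.
L − H = 2.2930 − 2.2335 = 0.060 bits.

0.060 bits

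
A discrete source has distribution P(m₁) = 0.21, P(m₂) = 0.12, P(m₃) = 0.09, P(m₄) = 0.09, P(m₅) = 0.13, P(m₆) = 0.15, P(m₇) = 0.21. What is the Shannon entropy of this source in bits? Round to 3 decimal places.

H = −Σ pᵢ log₂ pᵢ.
−0.21·log₂(0.21) = 0.4728
−0.12·log₂(0.12) = 0.3671
−0.09·log₂(0.09) = 0.3127
−0.09·log₂(0.09) = 0.3127
−0.13·log₂(0.13) = 0.3826
−0.15·log₂(0.15) = 0.4105
−0.21·log₂(0.21) = 0.4728
Sum ≈ 2.7312 → 2.731 bits.

2.731 bits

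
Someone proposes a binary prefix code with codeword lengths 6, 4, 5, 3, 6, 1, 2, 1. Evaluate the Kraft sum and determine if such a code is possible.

With common denominator 2^6 = 64: Σ 2^(−ℓᵢ) = 1/64 + 4/64 + 2/64 + 8/64 + 1/64 + 32/64 + 16/64 + 32/64 = 96/64 = 1.5.
Kraft's inequality requires Σ ≤ 1; here Σ = 1.5 > 1, so no such prefix code exists.

1.5; no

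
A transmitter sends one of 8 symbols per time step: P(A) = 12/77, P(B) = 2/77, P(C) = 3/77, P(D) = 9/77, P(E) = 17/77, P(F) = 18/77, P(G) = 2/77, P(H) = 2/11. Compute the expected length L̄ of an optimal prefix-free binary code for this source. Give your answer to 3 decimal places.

Repeatedly combine the two least-probable nodes; the expected code length is the sum of the merged weights.
merge 2/77 + 2/77 → 4/77
merge 3/77 + 4/77 → 1/11
merge 1/11 + 9/77 → 16/77
merge 12/77 + 2/11 → 26/77
merge 16/77 + 17/77 → 3/7
merge 18/77 + 26/77 → 4/7
merge 3/7 + 4/7 → 1
L = 4/77 + 1/11 + 16/77 + 26/77 + 3/7 + 4/7 + 1 = 207/77 ≈ 2.688 bits/symbol.

2.688 bits/symbol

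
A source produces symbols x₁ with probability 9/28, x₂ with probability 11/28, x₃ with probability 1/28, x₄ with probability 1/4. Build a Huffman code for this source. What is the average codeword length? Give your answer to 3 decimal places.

1.893 bits/symbol

Repeatedly combine the two least-probable nodes; the expected code length is the sum of the merged weights.
merge 1/28 + 1/4 → 2/7
merge 2/7 + 9/28 → 17/28
merge 11/28 + 17/28 → 1
L = 2/7 + 17/28 + 1 = 53/28 ≈ 1.893 bits/symbol.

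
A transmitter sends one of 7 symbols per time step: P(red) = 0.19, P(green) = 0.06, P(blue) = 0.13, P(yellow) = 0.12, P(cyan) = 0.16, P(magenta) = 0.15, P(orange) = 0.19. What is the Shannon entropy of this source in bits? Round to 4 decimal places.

H = −Σ pᵢ log₂ pᵢ.
−0.19·log₂(0.19) = 0.4552
−0.06·log₂(0.06) = 0.2435
−0.13·log₂(0.13) = 0.3826
−0.12·log₂(0.12) = 0.3671
−0.16·log₂(0.16) = 0.4230
−0.15·log₂(0.15) = 0.4105
−0.19·log₂(0.19) = 0.4552
Sum ≈ 2.7373 → 2.7373 bits.

2.7373 bits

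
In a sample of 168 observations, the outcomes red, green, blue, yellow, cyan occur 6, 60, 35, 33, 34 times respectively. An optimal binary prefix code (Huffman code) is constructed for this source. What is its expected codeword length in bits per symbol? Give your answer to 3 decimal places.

2.232 bits/symbol

Probabilities are the counts divided by 168.
Repeatedly combine the two least-probable nodes; the expected code length is the sum of the merged weights.
merge 1/28 + 11/56 → 13/56
merge 17/84 + 5/24 → 23/56
merge 13/56 + 5/14 → 33/56
merge 23/56 + 33/56 → 1
L = 13/56 + 23/56 + 33/56 + 1 = 125/56 ≈ 2.232 bits/symbol.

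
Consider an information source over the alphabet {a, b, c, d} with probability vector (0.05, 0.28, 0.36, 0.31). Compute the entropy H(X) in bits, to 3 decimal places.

1.785 bits

H = −Σ pᵢ log₂ pᵢ.
−0.05·log₂(0.05) = 0.2161
−0.28·log₂(0.28) = 0.5142
−0.36·log₂(0.36) = 0.5306
−0.31·log₂(0.31) = 0.5238
Sum ≈ 1.7847 → 1.785 bits.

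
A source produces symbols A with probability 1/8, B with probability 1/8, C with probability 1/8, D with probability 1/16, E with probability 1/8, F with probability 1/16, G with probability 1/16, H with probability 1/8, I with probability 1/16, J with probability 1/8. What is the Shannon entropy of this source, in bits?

Each probability is a power of 1/2, so log₂(1/p) is an integer.
H = Σ p·log₂(1/p) = 1/8·3 + 1/8·3 + 1/8·3 + 1/16·4 + 1/8·3 + 1/16·4 + 1/16·4 + 1/8·3 + 1/16·4 + 1/8·3 = 3.25 bits.

3.25 bits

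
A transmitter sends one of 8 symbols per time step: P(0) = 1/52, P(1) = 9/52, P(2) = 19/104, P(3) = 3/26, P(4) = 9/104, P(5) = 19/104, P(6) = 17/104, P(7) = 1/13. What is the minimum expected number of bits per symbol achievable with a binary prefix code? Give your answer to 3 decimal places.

Repeatedly combine the two least-probable nodes; the expected code length is the sum of the merged weights.
merge 1/52 + 1/13 → 5/52
merge 9/104 + 5/52 → 19/104
merge 3/26 + 17/104 → 29/104
merge 9/52 + 19/104 → 37/104
merge 19/104 + 19/104 → 19/52
merge 29/104 + 37/104 → 33/52
merge 19/52 + 33/52 → 1
L = 5/52 + 19/104 + 29/104 + 37/104 + 19/52 + 33/52 + 1 = 303/104 ≈ 2.913 bits/symbol.

2.913 bits/symbol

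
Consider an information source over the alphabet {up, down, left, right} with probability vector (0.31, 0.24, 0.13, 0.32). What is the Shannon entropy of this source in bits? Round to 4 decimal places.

H = −Σ pᵢ log₂ pᵢ.
−0.31·log₂(0.31) = 0.5238
−0.24·log₂(0.24) = 0.4941
−0.13·log₂(0.13) = 0.3826
−0.32·log₂(0.32) = 0.5260
Sum ≈ 1.9266 → 1.9266 bits.

1.9266 bits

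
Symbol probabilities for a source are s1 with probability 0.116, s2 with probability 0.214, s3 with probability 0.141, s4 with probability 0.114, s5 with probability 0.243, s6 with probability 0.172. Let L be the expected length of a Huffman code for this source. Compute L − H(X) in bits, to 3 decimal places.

0.018 bits

Entropy H = −Σ p log₂ p ≈ 2.5249 bits.
Huffman merges: 57/500+29/250→23/100; 141/1000+43/250→313/1000; 107/500+23/100→111/250; 243/1000+313/1000→139/250; 111/250+139/250→1. L = 2543/1000 ≈ 2.5430.
L − H = 2.5430 − 2.5249 = 0.018 bits.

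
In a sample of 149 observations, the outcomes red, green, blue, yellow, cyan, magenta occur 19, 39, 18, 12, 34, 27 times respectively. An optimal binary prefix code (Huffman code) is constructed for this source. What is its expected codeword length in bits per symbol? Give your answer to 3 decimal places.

2.510 bits/symbol

Probabilities are the counts divided by 149.
Repeatedly combine the two least-probable nodes; the expected code length is the sum of the merged weights.
merge 12/149 + 18/149 → 30/149
merge 19/149 + 27/149 → 46/149
merge 30/149 + 34/149 → 64/149
merge 39/149 + 46/149 → 85/149
merge 64/149 + 85/149 → 1
L = 30/149 + 46/149 + 64/149 + 85/149 + 1 = 374/149 ≈ 2.510 bits/symbol.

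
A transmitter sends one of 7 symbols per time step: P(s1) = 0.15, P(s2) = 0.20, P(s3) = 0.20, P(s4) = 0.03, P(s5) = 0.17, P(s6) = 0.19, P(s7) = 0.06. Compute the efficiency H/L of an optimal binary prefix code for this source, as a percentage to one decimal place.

Entropy H = −Σ p log₂ p ≈ 2.6244 bits.
Huffman merges: 3/100+3/50→9/100; 9/100+3/20→6/25; 17/100+19/100→9/25; 1/5+1/5→2/5; 6/25+9/25→3/5; 2/5+3/5→1. L = 269/100 ≈ 2.6900.
Efficiency = H/L = 2.6244/2.6900 = 97.6%.

97.6%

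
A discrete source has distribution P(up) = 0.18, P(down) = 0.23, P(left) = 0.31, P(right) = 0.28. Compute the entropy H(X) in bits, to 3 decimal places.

H = −Σ pᵢ log₂ pᵢ.
−0.18·log₂(0.18) = 0.4453
−0.23·log₂(0.23) = 0.4877
−0.31·log₂(0.31) = 0.5238
−0.28·log₂(0.28) = 0.5142
Sum ≈ 1.9710 → 1.971 bits.

1.971 bits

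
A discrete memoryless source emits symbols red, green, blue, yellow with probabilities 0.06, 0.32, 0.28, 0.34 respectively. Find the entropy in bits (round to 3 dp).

1.813 bits

H = −Σ pᵢ log₂ pᵢ.
−0.06·log₂(0.06) = 0.2435
−0.32·log₂(0.32) = 0.5260
−0.28·log₂(0.28) = 0.5142
−0.34·log₂(0.34) = 0.5292
Sum ≈ 1.8130 → 1.813 bits.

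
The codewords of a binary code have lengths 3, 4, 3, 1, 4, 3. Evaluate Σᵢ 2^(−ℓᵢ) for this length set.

With common denominator 2^4 = 16: Σ 2^(−ℓᵢ) = 2/16 + 1/16 + 2/16 + 8/16 + 1/16 + 2/16 = 16/16 = 1.

1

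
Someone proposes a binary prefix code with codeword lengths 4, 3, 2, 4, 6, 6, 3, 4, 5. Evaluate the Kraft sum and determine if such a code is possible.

0.75; yes

With common denominator 2^6 = 64: Σ 2^(−ℓᵢ) = 4/64 + 8/64 + 16/64 + 4/64 + 1/64 + 1/64 + 8/64 + 4/64 + 2/64 = 48/64 = 0.75.
Kraft's inequality requires Σ ≤ 1; here Σ = 0.75 ≤ 1, so such a prefix code exists.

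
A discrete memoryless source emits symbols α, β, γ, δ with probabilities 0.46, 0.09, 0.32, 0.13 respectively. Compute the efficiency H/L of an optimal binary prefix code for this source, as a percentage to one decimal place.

Entropy H = −Σ p log₂ p ≈ 1.7367 bits.
Huffman merges: 9/100+13/100→11/50; 11/50+8/25→27/50; 23/50+27/50→1. L = 44/25 ≈ 1.7600.
Efficiency = H/L = 1.7367/1.7600 = 98.7%.

98.7%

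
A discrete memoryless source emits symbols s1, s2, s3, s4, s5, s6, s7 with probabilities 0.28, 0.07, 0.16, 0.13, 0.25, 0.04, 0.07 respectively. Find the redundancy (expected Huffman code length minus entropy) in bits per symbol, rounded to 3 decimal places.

0.037 bits

Entropy H = −Σ p log₂ p ≈ 2.5427 bits.
Huffman merges: 1/25+7/100→11/100; 7/100+11/100→9/50; 13/100+4/25→29/100; 9/50+1/4→43/100; 7/25+29/100→57/100; 43/100+57/100→1. L = 129/50 ≈ 2.5800.
L − H = 2.5800 − 2.5427 = 0.037 bits.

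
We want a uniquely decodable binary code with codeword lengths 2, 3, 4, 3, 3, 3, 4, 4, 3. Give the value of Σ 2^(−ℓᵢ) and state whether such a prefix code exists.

1.0625; no

With common denominator 2^4 = 16: Σ 2^(−ℓᵢ) = 4/16 + 2/16 + 1/16 + 2/16 + 2/16 + 2/16 + 1/16 + 1/16 + 2/16 = 17/16 = 1.0625.
Kraft's inequality requires Σ ≤ 1; here Σ = 1.0625 > 1, so no such prefix code exists.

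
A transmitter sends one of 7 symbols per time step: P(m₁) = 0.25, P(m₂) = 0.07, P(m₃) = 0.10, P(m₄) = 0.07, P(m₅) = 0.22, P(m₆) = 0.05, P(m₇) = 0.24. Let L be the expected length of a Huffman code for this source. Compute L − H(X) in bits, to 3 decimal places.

Entropy H = −Σ p log₂ p ≈ 2.5601 bits.
Huffman merges: 1/20+7/100→3/25; 7/100+1/10→17/100; 3/25+17/100→29/100; 11/50+6/25→23/50; 1/4+29/100→27/50; 23/50+27/50→1. L = 129/50 ≈ 2.5800.
L − H = 2.5800 − 2.5601 = 0.020 bits.

0.020 bits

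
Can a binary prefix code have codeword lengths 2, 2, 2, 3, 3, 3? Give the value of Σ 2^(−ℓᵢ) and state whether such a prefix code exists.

1.125; no

With common denominator 2^3 = 8: Σ 2^(−ℓᵢ) = 2/8 + 2/8 + 2/8 + 1/8 + 1/8 + 1/8 = 9/8 = 1.125.
Kraft's inequality requires Σ ≤ 1; here Σ = 1.125 > 1, so no such prefix code exists.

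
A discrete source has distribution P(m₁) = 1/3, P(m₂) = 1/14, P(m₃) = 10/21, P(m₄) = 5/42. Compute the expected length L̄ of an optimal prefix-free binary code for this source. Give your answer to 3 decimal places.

Repeatedly combine the two least-probable nodes; the expected code length is the sum of the merged weights.
merge 1/14 + 5/42 → 4/21
merge 4/21 + 1/3 → 11/21
merge 10/21 + 11/21 → 1
L = 4/21 + 11/21 + 1 = 12/7 ≈ 1.714 bits/symbol.

1.714 bits/symbol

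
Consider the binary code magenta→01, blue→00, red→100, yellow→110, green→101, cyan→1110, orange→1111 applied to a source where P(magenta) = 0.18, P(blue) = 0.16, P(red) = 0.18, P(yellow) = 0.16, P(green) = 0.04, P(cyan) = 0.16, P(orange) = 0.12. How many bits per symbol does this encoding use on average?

L̄ = Σ pᵢ·ℓᵢ = 0.18·2 + 0.16·2 + 0.18·3 + 0.16·3 + 0.04·3 + 0.16·4 + 0.12·4 = 2.94 bits/symbol.

2.94 bits/symbol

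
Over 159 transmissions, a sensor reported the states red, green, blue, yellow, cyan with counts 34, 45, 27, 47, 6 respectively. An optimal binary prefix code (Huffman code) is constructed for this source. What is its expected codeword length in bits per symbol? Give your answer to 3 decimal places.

2.208 bits/symbol

Probabilities are the counts divided by 159.
Repeatedly combine the two least-probable nodes; the expected code length is the sum of the merged weights.
merge 2/53 + 9/53 → 11/53
merge 11/53 + 34/159 → 67/159
merge 15/53 + 47/159 → 92/159
merge 67/159 + 92/159 → 1
L = 11/53 + 67/159 + 92/159 + 1 = 117/53 ≈ 2.208 bits/symbol.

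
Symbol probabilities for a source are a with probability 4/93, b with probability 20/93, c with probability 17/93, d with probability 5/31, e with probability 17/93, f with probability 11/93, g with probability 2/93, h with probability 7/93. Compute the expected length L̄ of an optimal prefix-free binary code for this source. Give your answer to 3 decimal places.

2.806 bits/symbol

Repeatedly combine the two least-probable nodes; the expected code length is the sum of the merged weights.
merge 2/93 + 4/93 → 2/31
merge 2/31 + 7/93 → 13/93
merge 11/93 + 13/93 → 8/31
merge 5/31 + 17/93 → 32/93
merge 17/93 + 20/93 → 37/93
merge 8/31 + 32/93 → 56/93
merge 37/93 + 56/93 → 1
L = 2/31 + 13/93 + 8/31 + 32/93 + 37/93 + 56/93 + 1 = 87/31 ≈ 2.806 bits/symbol.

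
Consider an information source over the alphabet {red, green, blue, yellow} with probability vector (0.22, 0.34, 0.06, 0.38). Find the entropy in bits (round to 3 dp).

1.784 bits

H = −Σ pᵢ log₂ pᵢ.
−0.22·log₂(0.22) = 0.4806
−0.34·log₂(0.34) = 0.5292
−0.06·log₂(0.06) = 0.2435
−0.38·log₂(0.38) = 0.5305
Sum ≈ 1.7837 → 1.784 bits.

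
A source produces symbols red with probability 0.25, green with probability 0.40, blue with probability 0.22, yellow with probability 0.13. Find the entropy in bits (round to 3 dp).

1.892 bits

H = −Σ pᵢ log₂ pᵢ.
−0.25·log₂(0.25) = 0.5000
−0.40·log₂(0.40) = 0.5288
−0.22·log₂(0.22) = 0.4806
−0.13·log₂(0.13) = 0.3826
Sum ≈ 1.8920 → 1.892 bits.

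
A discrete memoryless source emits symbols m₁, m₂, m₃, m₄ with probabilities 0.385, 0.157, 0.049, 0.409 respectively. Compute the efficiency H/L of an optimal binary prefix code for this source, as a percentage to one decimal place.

Entropy H = −Σ p log₂ p ≈ 1.6903 bits.
Huffman merges: 49/1000+157/1000→103/500; 103/500+77/200→591/1000; 409/1000+591/1000→1. L = 1797/1000 ≈ 1.7970.
Efficiency = H/L = 1.6903/1.7970 = 94.1%.

94.1%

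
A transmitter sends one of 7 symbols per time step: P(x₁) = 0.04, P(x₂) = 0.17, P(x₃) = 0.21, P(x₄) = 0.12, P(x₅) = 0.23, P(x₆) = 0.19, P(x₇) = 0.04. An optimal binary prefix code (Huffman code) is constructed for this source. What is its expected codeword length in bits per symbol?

2.64 bits/symbol

Repeatedly combine the two least-probable nodes; the expected code length is the sum of the merged weights.
merge 1/25 + 1/25 → 2/25
merge 2/25 + 3/25 → 1/5
merge 17/100 + 19/100 → 9/25
merge 1/5 + 21/100 → 41/100
merge 23/100 + 9/25 → 59/100
merge 41/100 + 59/100 → 1
L = 2/25 + 1/5 + 9/25 + 41/100 + 59/100 + 1 = 66/25 = 2.64 bits/symbol.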